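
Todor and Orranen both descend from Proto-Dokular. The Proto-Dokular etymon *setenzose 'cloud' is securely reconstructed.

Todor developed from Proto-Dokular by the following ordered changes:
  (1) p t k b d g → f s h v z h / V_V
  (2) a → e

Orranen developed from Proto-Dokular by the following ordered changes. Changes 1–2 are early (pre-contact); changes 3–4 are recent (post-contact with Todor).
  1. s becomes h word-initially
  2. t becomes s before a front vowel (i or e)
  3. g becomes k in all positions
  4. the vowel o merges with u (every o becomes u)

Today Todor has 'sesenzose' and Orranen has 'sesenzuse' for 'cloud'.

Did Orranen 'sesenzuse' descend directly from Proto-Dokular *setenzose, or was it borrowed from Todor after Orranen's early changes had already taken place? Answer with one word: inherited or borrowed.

If inherited, *setenzose would pass through all of Orranen's changes:
Orranen: *setenzose
  setenzose → hetenzose   [debuccalisation]
  hetenzose → hesenzose   [palatalisation]
  hesenzose (rule 3 does not apply)
  hesenzose → hesenzuse   [vowel merger]
  giving Orranen hesenzuse.
If borrowed from Todor 'sesenzose' after the early changes, it would undergo only the recent ones:
  rule 3 (unconditioned shift): no change (sesenzose)
  rule 4 (vowel merger): sesenzose → sesenzuse
  ⇒ as a loan: sesenzuse
Orranen 'sesenzuse' matches the loan outcome 'sesenzuse', not the inherited 'hesenzuse' — it skipped the early Orranen changes, so it was borrowed from Todor.

borrowed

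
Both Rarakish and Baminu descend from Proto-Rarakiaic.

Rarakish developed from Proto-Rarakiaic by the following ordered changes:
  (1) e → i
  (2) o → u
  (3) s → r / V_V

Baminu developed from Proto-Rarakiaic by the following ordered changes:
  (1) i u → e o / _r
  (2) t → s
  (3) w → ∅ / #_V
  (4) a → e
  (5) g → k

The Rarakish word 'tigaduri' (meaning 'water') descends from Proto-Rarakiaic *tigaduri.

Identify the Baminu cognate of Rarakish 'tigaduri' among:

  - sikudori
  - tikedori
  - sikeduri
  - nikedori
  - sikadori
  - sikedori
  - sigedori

sikedori

Baminu: *tigaduri
  tigaduri → tigadori   [pre-rhotic lowering]
  tigadori → sigadori   [unconditioned shift]
  sigadori (rule 3 does not apply)
  sigadori → sigedori   [vowel merger]
  sigedori → sikedori   [unconditioned shift]
  giving Baminu sikedori.
Only 'sikedori' matches the regular Baminu development of *tigaduri.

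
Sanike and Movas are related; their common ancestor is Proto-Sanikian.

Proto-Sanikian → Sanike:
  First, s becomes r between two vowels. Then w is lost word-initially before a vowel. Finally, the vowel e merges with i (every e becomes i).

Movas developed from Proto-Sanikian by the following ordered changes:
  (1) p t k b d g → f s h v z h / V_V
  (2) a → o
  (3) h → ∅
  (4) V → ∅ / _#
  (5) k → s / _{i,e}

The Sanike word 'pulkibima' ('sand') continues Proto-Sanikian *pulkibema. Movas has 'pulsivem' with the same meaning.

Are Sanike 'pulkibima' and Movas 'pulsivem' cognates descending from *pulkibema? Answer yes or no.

yes

Derive the expected Movas reflex of *pulkibema:
Movas: start from *pulkibema.
  rule 1 (intervocalic lenition): pulkibema → pulkivema
  rule 2 (vowel merger): pulkivema → pulkivemo
  rule 3: no change — pulkivemo
  rule 4 (apocope): pulkivemo → pulkivem
  rule 5 (palatalisation): pulkivem → pulsivem
  ⇒ Movas pulsivem
Movas 'pulsivem' matches the regular reflex exactly, so the pair is cognate.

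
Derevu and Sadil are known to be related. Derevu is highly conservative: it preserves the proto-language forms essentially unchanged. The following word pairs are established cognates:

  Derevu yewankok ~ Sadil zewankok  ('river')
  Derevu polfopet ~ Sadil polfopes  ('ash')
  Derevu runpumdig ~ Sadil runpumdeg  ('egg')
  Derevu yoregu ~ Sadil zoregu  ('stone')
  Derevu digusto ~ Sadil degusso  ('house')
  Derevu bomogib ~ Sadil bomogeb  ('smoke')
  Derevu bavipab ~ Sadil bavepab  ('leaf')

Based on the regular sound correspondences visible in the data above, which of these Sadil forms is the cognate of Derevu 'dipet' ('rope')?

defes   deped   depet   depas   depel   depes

bavipab ~ bavepab — Derevu i corresponds to Sadil e after a consonant, before a labial obstruent.
polfopet ~ polfopes — Derevu t corresponds to Sadil s word-finally.
Applying these to Derevu 'dipet':
  dipet → depet   (i→e after a consonant, before a labial obstruent)
  depet → depes   (t→s word-finally)
So the Sadil cognate is 'depes'.

depes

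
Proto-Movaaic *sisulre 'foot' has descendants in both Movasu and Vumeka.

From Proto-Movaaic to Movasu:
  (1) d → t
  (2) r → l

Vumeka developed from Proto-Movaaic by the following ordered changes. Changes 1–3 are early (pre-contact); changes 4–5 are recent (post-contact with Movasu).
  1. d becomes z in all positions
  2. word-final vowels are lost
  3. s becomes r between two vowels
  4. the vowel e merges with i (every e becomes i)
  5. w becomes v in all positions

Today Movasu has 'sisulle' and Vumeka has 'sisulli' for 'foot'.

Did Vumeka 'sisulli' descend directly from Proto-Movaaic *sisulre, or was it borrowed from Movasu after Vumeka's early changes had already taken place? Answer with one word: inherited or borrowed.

borrowed

If inherited, *sisulre would pass through all of Vumeka's changes:
Vumeka: *sisulre
  sisulre (rule 1 does not apply)
  sisulre → sisulr   [apocope]
  sisulr → sirulr   [rhotacism]
  sirulr (rule 4 does not apply)
  sirulr (rule 5 does not apply)
  giving Vumeka sirulr.
If borrowed from Movasu 'sisulle' after the early changes, it would undergo only the recent ones:
  rule 4 (vowel merger): sisulle → sisulli
  rule 5 (unconditioned shift): no change (sisulli)
  ⇒ as a loan: sisulli
Vumeka 'sisulli' matches the loan outcome 'sisulli', not the inherited 'sirulr' — it skipped the early Vumeka changes, so it was borrowed from Movasu.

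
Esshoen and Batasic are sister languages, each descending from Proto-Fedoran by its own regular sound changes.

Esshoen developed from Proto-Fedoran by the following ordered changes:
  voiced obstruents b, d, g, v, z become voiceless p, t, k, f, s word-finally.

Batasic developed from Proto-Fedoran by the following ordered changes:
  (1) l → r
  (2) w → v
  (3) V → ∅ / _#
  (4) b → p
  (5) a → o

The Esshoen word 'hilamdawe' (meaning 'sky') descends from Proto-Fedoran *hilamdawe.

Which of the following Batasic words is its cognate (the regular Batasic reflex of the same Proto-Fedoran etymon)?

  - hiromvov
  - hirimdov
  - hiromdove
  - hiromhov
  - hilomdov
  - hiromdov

hiromdov

Batasic: *hilamdawe
  hilamdawe → hiramdawe   [unconditioned shift]
  hiramdawe → hiramdave   [unconditioned shift]
  hiramdave → hiramdav   [apocope]
  hiramdav (rule 4 does not apply)
  hiramdav → hiromdov   [vowel merger]
  giving Batasic hiromdov.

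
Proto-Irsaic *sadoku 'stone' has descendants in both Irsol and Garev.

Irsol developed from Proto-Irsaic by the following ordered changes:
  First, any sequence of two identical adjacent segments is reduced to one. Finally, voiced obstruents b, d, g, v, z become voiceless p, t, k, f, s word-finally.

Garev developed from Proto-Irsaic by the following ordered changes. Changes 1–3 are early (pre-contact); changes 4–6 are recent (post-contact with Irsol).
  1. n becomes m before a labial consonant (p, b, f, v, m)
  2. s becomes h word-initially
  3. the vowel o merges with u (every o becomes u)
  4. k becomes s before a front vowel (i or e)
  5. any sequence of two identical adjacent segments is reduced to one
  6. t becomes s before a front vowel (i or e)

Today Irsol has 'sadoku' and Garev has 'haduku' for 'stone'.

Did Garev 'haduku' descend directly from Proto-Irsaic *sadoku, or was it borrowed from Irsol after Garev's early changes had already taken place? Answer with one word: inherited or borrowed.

If inherited, *sadoku would pass through all of Garev's changes:
Garev: *sadoku > hadoku > haduku  (by debuccalisation, vowel merger)
If borrowed from Irsol 'sadoku' after the early changes, it would undergo only the recent ones:
  rule 4 (palatalisation): no change (sadoku)
  rule 5 (degemination): no change (sadoku)
  rule 6 (palatalisation): no change (sadoku)
  ⇒ as a loan: sadoku
Garev 'haduku' matches the inherited outcome exactly, so it is an inherited cognate, not a loan.

inherited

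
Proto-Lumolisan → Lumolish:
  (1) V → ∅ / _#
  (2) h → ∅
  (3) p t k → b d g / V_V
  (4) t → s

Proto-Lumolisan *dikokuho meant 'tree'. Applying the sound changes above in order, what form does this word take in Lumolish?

Lumolish: *dikokuho > dikokuh > dikoku > digogu  (by apocope, h-loss, intervocalic voicing)

digogu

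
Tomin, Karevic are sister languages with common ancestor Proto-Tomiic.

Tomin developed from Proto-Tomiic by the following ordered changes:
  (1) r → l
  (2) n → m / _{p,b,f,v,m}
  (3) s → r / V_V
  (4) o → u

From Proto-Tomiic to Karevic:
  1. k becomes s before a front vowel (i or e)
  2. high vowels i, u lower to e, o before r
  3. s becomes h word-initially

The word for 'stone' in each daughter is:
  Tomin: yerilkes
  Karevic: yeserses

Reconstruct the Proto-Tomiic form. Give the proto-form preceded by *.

Position 6: Tomin has k, Karevic has s. Tomin preserves k here (none of its changes turn any other segment into k), so the proto-segment is *k.
Position 4: Tomin has i, Karevic has e. Tomin preserves i here (none of its changes turn any other segment into i), so the proto-segment is *i.
Position 5: Tomin has l, Karevic has r. Karevic preserves r here (none of its changes turn any other segment into r), so the proto-segment is *r.
Verify the candidate proto-form against each daughter:
Tomin: *yesirkes
  yesirkes → yesilkes   [unconditioned shift]
  yesilkes (rule 2 does not apply)
  yesilkes → yerilkes   [rhotacism]
  yerilkes (rule 4 does not apply)
  giving Tomin yerilkes.
Karevic: *yesirkes
  yesirkes → yesirses   [palatalisation]
  yesirses → yeserses   [pre-rhotic lowering]
  yeserses (rule 3 does not apply)
  giving Karevic yeserses.
No other proto-form is consistent with every reflex, so the reconstruction is *yesirkes.

*yesirkes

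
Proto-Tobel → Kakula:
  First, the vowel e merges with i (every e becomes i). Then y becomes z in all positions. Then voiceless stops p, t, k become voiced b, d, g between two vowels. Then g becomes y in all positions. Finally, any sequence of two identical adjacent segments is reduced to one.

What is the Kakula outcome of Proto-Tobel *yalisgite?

Kakula: *yalisgite > yalisgiti > zalisgiti > zalisgidi > zalisyidi  (by vowel merger, unconditioned shift, intervocalic voicing, unconditioned shift)

zalisyidi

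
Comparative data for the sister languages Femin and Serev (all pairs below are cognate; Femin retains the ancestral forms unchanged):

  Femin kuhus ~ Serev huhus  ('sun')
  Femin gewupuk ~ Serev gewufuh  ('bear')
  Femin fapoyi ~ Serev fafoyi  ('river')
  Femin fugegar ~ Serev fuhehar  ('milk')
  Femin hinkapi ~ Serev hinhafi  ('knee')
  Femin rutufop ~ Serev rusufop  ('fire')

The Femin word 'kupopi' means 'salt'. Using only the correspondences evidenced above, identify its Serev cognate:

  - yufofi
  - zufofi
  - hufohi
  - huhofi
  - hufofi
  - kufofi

kuhus ~ huhus — Femin k corresponds to Serev h word-initially before a back vowel.
fapoyi ~ fafoyi — Femin p corresponds to Serev f between vowels (before a back vowel).
hinkapi ~ hinhafi — Femin p corresponds to Serev f between vowels (before a front vowel).
Applying these to Femin 'kupopi':
  kupopi → hupopi   (k→h word-initially before a back vowel)
  hupopi → hufopi   (p→f between vowels (before a back vowel))
  hufopi → hufofi   (p→f between vowels (before a front vowel))
So the Serev cognate is 'hufofi'.

hufofi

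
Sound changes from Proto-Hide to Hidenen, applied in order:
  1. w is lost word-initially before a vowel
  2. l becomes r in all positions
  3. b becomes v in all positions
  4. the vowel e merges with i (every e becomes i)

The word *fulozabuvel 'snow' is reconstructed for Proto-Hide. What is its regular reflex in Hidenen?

Hidenen: *fulozabuvel
  fulozabuvel (rule 1 does not apply)
  fulozabuvel → furozabuver   [unconditioned shift]
  furozabuver → furozavuver   [unconditioned shift]
  furozavuver → furozavuvir   [vowel merger]
  giving Hidenen furozavuvir.

furozavuvir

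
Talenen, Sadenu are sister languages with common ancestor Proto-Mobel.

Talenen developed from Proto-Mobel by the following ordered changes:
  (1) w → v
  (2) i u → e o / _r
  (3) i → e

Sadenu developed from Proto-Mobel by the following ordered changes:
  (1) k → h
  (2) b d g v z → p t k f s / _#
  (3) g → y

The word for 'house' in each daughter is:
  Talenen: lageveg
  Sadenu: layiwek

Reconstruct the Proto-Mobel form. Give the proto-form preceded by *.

Position 3: Talenen has g, Sadenu has y. Talenen preserves g here (none of its changes turn any other segment into g), so the proto-segment is *g.
Position 4: Talenen has e, Sadenu has i. Sadenu preserves i here (none of its changes turn any other segment into i), so the proto-segment is *i.
This points to *lagiweg. Verify forward in each daughter:
Talenen: *lagiweg
  lagiweg → lagiveg   [unconditioned shift]
  lagiveg (rule 2 does not apply)
  lagiveg → lageveg   [vowel merger]
  giving Talenen lageveg.
Sadenu: *lagiweg > lagiwek > layiwek  (by final devoicing, unconditioned shift)
*lagiweg is the unique common source.

*lagiweg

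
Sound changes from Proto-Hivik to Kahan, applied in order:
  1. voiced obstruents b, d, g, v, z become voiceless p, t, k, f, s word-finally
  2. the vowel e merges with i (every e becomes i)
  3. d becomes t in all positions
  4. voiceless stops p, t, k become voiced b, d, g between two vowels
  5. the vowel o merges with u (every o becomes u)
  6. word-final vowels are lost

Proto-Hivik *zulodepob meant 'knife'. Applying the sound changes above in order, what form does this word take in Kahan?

zuludibup

Kahan: start from *zulodepob.
  rule 1 (final devoicing): zulodepob → zulodepop
  rule 2 (vowel merger): zulodepop → zulodipop
  rule 3 (unconditioned shift): zulodipop → zulotipop
  rule 4 (intervocalic voicing): zulotipop → zulodibop
  rule 5 (vowel merger): zulodibop → zuludibup
  rule 6: no change — zuludibup
  ⇒ Kahan zuludibup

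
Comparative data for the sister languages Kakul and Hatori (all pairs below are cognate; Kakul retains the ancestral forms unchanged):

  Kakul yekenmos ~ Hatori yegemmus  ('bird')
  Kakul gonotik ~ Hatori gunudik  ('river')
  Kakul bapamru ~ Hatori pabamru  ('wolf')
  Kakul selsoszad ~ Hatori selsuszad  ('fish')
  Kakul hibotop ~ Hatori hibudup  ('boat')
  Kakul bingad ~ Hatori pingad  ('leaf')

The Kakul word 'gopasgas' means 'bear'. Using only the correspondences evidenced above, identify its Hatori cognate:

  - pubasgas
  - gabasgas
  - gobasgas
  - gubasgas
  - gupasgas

hibotop ~ hibudup — Kakul o corresponds to Hatori u after a consonant, before a labial obstruent.
bapamru ~ pabamru — Kakul p corresponds to Hatori b between vowels (before a back vowel).
Applying these to Kakul 'gopasgas':
  gopasgas → gupasgas   (o→u after a consonant, before a labial obstruent)
  gupasgas → gubasgas   (p→b between vowels (before a back vowel))
So the Hatori cognate is 'gubasgas'.

gubasgas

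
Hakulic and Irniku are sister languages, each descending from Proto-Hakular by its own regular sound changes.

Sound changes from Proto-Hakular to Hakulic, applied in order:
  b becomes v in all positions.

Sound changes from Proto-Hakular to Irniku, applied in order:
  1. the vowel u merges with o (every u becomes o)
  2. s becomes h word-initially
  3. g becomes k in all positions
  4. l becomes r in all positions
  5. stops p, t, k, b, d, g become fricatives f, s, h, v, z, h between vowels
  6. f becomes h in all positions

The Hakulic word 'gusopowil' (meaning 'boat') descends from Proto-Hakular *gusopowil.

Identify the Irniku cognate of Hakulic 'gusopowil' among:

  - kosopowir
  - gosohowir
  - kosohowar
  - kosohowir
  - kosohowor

Irniku: *gusopowil
  gusopowil → gosopowil   [vowel merger]
  gosopowil (rule 2 does not apply)
  gosopowil → kosopowil   [unconditioned shift]
  kosopowil → kosopowir   [unconditioned shift]
  kosopowir → kosofowir   [intervocalic lenition]
  kosofowir → kosohowir   [unconditioned shift]
  giving Irniku kosohowir.
Only 'kosohowir' matches the regular Irniku development of *gusopowil.

kosohowir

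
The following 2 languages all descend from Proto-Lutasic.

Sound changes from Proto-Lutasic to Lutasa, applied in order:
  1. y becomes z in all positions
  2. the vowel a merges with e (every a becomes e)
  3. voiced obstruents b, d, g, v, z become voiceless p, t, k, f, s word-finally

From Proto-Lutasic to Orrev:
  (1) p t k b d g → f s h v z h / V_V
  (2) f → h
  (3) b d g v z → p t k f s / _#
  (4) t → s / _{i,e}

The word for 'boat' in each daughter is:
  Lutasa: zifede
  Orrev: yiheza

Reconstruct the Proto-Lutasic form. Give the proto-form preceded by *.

*yifeda

Position 1: Lutasa has z, Orrev has y. Orrev preserves y here (none of its changes turn any other segment into y), so the proto-segment is *y.
Position 6: Lutasa has e, Orrev has a. Orrev preserves a here (none of its changes turn any other segment into a), so the proto-segment is *a.
Position 3: Lutasa has f, Orrev has h. Taking the neighbouring segments as reconstructed: Lutasa f can only go back to *f; Orrev h could go back to *p or *k or *g or *f or *h — the one source consistent with every daughter is *f.
Continuing position by position gives *yifeda; check it forward:
Lutasa: *yifeda
  yifeda → zifeda   [unconditioned shift]
  zifeda → zifede   [vowel merger]
  zifede (rule 3 does not apply)
  giving Lutasa zifede.
Orrev: *yifeda > yifeza > yiheza  (by intervocalic lenition, unconditioned shift)
No other proto-form is consistent with every reflex, so the reconstruction is *yifeda.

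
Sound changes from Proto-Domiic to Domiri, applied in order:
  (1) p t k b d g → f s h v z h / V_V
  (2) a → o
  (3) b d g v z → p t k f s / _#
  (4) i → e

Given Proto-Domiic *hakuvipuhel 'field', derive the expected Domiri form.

hohuvefuhel

Domiri: *hakuvipuhel
  hakuvipuhel → hahuvifuhel   [intervocalic lenition]
  hahuvifuhel → hohuvifuhel   [vowel merger]
  hohuvifuhel (rule 3 does not apply)
  hohuvifuhel → hohuvefuhel   [vowel merger]
  giving Domiri hohuvefuhel.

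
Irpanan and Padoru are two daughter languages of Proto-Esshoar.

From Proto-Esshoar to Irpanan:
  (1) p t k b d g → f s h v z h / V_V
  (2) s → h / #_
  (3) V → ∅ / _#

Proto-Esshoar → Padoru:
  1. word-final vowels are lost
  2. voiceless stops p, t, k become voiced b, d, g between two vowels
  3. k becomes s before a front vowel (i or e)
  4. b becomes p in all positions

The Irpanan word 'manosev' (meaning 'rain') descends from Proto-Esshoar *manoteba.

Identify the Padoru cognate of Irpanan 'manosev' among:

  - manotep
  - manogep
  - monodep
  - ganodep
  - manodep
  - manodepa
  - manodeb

manodep

Padoru: *manoteba > manoteb > manodeb > manodep  (by apocope, intervocalic voicing, unconditioned shift)
The other candidates each miss or misapply at least one Padoru change.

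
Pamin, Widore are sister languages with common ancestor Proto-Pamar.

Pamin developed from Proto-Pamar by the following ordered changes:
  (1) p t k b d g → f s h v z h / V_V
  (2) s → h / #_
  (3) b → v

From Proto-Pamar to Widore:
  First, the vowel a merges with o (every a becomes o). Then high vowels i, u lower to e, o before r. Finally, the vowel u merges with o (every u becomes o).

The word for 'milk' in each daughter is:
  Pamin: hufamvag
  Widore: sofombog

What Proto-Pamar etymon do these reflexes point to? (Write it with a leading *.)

Position 1: Pamin has h, Widore has s. Widore preserves s here (none of its changes turn any other segment into s), so the proto-segment is *s.
Position 7: Pamin has a, Widore has o. Pamin preserves a here (none of its changes turn any other segment into a), so the proto-segment is *a.
Position 6: Pamin has v, Widore has b. Widore preserves b here (none of its changes turn any other segment into b), so the proto-segment is *b.
Continuing position by position gives *sufambag; check it forward:
Pamin: *sufambag > hufambag > hufamvag  (by debuccalisation, unconditioned shift)
Widore: *sufambag
  sufambag → sufombog   [vowel merger]
  sufombog (rule 2 does not apply)
  sufombog → sofombog   [vowel merger]
  giving Widore sofombog.
*sufambag is the unique common source.

*sufambag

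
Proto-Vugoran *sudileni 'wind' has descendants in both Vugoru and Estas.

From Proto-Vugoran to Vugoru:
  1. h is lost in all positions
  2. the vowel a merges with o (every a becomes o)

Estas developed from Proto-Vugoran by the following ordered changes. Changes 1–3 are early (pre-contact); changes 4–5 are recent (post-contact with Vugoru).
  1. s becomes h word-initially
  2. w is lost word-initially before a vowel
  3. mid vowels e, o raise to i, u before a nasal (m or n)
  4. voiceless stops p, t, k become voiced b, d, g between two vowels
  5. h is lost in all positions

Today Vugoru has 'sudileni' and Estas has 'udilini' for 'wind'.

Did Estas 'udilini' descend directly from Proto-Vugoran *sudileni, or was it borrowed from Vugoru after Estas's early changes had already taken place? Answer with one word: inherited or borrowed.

inherited

If inherited, *sudileni would pass through all of Estas's changes:
Estas: *sudileni
  sudileni → hudileni   [debuccalisation]
  hudileni (rule 2 does not apply)
  hudileni → hudilini   [pre-nasal raising]
  hudilini (rule 4 does not apply)
  hudilini → udilini   [h-loss]
  giving Estas udilini.
If borrowed from Vugoru 'sudileni' after the early changes, it would undergo only the recent ones:
  rule 4 (intervocalic voicing): no change (sudileni)
  rule 5 (h-loss): no change (sudileni)
  ⇒ as a loan: sudileni
Estas 'udilini' matches the inherited outcome exactly, so it is an inherited cognate, not a loan.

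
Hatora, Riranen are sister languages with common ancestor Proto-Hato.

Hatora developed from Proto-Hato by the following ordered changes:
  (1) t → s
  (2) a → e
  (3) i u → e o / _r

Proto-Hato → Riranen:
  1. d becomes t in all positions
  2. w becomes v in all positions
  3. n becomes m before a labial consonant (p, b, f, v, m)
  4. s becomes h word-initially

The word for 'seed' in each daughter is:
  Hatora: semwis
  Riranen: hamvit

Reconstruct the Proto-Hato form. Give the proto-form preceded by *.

Position 2: Hatora has e, Riranen has a. Riranen preserves a here (none of its changes turn any other segment into a), so the proto-segment is *a.
Position 1: Hatora has s, Riranen has h. Taking the neighbouring segments as reconstructed: Hatora s could go back to *t or *s; Riranen h could go back to *s or *h — the one source consistent with every daughter is *s.
Position 4: Hatora has w, Riranen has v. Hatora preserves w here (none of its changes turn any other segment into w), so the proto-segment is *w.
Continuing position by position gives *samwit; check it forward:
Hatora: *samwit > samwis > semwis  (by unconditioned shift, vowel merger)
Riranen: *samwit > samvit > hamvit  (by unconditioned shift, debuccalisation)
*samwit is the unique common source.

*samwit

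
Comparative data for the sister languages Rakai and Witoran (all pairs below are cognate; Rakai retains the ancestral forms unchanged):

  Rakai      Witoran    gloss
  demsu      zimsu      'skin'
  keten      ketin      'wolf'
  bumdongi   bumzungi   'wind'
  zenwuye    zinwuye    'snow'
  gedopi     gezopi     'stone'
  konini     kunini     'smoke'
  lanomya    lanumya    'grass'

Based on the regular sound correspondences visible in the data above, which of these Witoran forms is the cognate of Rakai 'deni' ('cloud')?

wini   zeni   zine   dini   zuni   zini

zini

demsu ~ zimsu — Rakai d corresponds to Witoran z word-initially before a front vowel.
keten ~ ketin, zenwuye ~ zinwuye — Rakai e corresponds to Witoran i after a consonant, before a nasal.
Applying these to Rakai 'deni':
  deni → zeni   (d→z word-initially before a front vowel)
  zeni → zini   (e→i after a consonant, before a nasal)
So the Witoran cognate is 'zini'.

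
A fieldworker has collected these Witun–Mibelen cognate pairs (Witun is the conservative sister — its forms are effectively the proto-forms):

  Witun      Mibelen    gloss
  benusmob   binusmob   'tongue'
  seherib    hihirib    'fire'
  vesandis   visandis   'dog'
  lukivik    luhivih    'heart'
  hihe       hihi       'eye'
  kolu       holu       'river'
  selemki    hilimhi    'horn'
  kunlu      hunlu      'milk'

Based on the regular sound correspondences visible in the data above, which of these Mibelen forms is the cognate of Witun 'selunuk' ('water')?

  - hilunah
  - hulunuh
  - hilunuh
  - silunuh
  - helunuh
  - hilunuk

seherib ~ hihirib, selemki ~ hilimhi — Witun s corresponds to Mibelen h word-initially before a front vowel.
seherib ~ hihirib, vesandis ~ visandis — Witun e corresponds to Mibelen i after a consonant, before a consonant other than r, m, n, p, b, f, v.
lukivik ~ luhivih — Witun k corresponds to Mibelen h word-finally.
Applying these to Witun 'selunuk':
  selunuk → helunuk   (s→h word-initially before a front vowel)
  helunuk → hilunuk   (e→i after a consonant, before a consonant other than r, m, n, p, b, f, v)
  hilunuk → hilunuh   (k→h word-finally)
So the Mibelen cognate is 'hilunuh'.

hilunuh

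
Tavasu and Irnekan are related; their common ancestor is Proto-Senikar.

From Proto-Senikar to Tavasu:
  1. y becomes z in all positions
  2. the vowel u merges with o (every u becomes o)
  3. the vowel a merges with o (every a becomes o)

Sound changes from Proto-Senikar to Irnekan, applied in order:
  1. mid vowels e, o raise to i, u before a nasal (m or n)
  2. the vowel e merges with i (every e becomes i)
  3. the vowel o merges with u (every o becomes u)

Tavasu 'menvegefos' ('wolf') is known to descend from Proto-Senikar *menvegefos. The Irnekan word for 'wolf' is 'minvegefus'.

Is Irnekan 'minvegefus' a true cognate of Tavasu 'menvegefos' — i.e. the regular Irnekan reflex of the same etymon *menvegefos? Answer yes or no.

no

Derive the expected Irnekan reflex of *menvegefos:
Irnekan: start from *menvegefos.
  rule 1 (pre-nasal raising): menvegefos → minvegefos
  rule 2 (vowel merger): minvegefos → minvigifos
  rule 3 (vowel merger): minvigifos → minvigifus
  ⇒ Irnekan minvigifus
The regular Irnekan reflex would be 'minvigifus', but the attested form is 'minvegefus'. The correspondence is irregular, so they are not cognates (the Irnekan form has a different source).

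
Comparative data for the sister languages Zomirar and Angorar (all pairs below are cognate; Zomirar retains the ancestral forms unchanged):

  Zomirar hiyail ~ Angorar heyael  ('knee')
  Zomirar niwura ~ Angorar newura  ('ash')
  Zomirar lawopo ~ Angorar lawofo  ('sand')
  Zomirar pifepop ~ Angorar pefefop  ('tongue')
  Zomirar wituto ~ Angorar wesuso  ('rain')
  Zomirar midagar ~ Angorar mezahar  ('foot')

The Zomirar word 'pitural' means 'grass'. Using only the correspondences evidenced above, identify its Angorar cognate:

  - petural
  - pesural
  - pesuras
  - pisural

pesural

hiyail ~ heyael, niwura ~ newura — Zomirar i corresponds to Angorar e after a consonant, before a consonant other than r, m, n, p, b, f, v.
wituto ~ wesuso — Zomirar t corresponds to Angorar s between vowels (before a back vowel).
Applying these to Zomirar 'pitural':
  pitural → petural   (i→e after a consonant, before a consonant other than r, m, n, p, b, f, v)
  petural → pesural   (t→s between vowels (before a back vowel))
So the Angorar cognate is 'pesural'.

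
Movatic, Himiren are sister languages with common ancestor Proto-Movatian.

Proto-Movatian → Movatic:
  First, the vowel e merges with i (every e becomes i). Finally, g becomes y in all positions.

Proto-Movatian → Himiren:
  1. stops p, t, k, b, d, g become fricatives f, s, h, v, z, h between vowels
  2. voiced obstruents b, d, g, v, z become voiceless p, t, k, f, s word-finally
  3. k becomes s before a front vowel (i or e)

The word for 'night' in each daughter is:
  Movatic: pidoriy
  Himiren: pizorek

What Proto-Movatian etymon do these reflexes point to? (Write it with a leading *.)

*pidoreg

Position 7: Movatic has y, Himiren has k. Taking the neighbouring segments as reconstructed: Movatic y could go back to *g or *y; Himiren k could go back to *k or *g — the one source consistent with every daughter is *g.
Position 3: Movatic has d, Himiren has z. Movatic preserves d here (none of its changes turn any other segment into d), so the proto-segment is *d.
Position 6: Movatic has i, Himiren has e. Himiren preserves e here (none of its changes turn any other segment into e), so the proto-segment is *e.
Continuing position by position gives *pidoreg; check it forward:
Movatic: *pidoreg
  pidoreg → pidorig   [vowel merger]
  pidorig → pidoriy   [unconditioned shift]
  giving Movatic pidoriy.
Himiren: start from *pidoreg.
  rule 1 (intervocalic lenition): pidoreg → pizoreg
  rule 2 (final devoicing): pizoreg → pizorek
  rule 3: no change — pizorek
  ⇒ Himiren pizorek
Only *pidoreg yields all of Movatic pidoriy, Himiren pizorek.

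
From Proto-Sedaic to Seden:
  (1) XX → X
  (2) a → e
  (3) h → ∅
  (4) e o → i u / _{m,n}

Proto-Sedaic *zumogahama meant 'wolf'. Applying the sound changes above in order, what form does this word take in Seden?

zumogeime

Seden: start from *zumogahama.
  rule 1: no change — zumogahama
  rule 2 (vowel merger): zumogahama → zumogeheme
  rule 3 (h-loss): zumogeheme → zumogeeme
  rule 4 (pre-nasal raising): zumogeeme → zumogeime
  ⇒ Seden zumogeime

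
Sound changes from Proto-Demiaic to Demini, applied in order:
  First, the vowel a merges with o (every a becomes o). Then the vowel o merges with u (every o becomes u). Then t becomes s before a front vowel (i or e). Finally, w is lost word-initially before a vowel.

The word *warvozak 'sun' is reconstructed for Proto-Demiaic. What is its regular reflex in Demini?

urvuzuk

Demini: *warvozak
  warvozak → worvozok   [vowel merger]
  worvozok → wurvuzuk   [vowel merger]
  wurvuzuk (rule 3 does not apply)
  wurvuzuk → urvuzuk   [glide loss]
  giving Demini urvuzuk.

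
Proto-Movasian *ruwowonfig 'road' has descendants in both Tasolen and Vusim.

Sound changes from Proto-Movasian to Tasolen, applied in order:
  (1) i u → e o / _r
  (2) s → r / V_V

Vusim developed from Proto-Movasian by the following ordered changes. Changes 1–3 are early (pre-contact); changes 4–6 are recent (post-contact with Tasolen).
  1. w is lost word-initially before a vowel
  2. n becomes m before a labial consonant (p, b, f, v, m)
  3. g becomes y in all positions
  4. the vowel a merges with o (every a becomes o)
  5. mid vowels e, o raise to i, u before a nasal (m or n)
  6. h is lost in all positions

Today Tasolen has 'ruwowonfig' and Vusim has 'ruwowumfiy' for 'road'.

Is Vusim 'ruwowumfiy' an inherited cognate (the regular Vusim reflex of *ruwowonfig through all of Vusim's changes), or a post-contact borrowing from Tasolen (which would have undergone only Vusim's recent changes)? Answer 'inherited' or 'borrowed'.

If inherited, *ruwowonfig would pass through all of Vusim's changes:
Vusim: start from *ruwowonfig.
  rule 1: no change — ruwowonfig
  rule 2 (nasal place assimilation): ruwowonfig → ruwowomfig
  rule 3 (unconditioned shift): ruwowomfig → ruwowomfiy
  rule 4: no change — ruwowomfiy
  rule 5 (pre-nasal raising): ruwowomfiy → ruwowumfiy
  rule 6: no change — ruwowumfiy
  ⇒ Vusim ruwowumfiy
If borrowed from Tasolen 'ruwowonfig' after the early changes, it would undergo only the recent ones:
  rule 4 (vowel merger): no change (ruwowonfig)
  rule 5 (pre-nasal raising): ruwowonfig → ruwowunfig
  rule 6 (h-loss): no change (ruwowunfig)
  ⇒ as a loan: ruwowunfig
Vusim 'ruwowumfiy' matches the inherited outcome exactly, so it is an inherited cognate, not a loan.

inherited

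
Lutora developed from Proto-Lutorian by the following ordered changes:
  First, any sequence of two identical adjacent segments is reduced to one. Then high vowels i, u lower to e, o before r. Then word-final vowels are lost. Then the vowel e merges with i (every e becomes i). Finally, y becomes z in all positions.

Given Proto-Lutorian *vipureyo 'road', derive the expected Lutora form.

Lutora: *vipureyo
  vipureyo (rule 1 does not apply)
  vipureyo → viporeyo   [pre-rhotic lowering]
  viporeyo → viporey   [apocope]
  viporey → viporiy   [vowel merger]
  viporiy → viporiz   [unconditioned shift]
  giving Lutora viporiz.

viporiz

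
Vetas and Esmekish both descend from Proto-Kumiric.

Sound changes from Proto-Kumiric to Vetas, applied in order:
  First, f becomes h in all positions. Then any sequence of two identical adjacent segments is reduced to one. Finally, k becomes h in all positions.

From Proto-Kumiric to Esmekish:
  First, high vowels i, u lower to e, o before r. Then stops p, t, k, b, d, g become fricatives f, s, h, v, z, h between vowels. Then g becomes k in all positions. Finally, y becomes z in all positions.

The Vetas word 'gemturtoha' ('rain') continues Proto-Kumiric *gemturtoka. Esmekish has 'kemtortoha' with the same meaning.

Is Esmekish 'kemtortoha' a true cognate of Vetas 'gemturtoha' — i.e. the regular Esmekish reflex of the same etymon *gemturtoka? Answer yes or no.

yes

Derive the expected Esmekish reflex of *gemturtoka:
Esmekish: start from *gemturtoka.
  rule 1 (pre-rhotic lowering): gemturtoka → gemtortoka
  rule 2 (intervocalic lenition): gemtortoka → gemtortoha
  rule 3 (unconditioned shift): gemtortoha → kemtortoha
  rule 4: no change — kemtortoha
  ⇒ Esmekish kemtortoha
Esmekish 'kemtortoha' matches the regular reflex exactly, so the pair is cognate.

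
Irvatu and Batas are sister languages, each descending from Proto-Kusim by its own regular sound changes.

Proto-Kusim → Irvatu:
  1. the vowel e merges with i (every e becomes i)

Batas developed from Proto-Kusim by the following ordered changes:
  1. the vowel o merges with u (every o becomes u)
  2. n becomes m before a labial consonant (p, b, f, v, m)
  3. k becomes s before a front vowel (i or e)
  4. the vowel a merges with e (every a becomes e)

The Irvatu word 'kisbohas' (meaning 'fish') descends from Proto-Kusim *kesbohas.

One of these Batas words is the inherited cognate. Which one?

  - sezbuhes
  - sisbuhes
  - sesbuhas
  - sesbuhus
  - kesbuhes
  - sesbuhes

Batas: start from *kesbohas.
  rule 1 (vowel merger): kesbohas → kesbuhas
  rule 2: no change — kesbuhas
  rule 3 (palatalisation): kesbuhas → sesbuhas
  rule 4 (vowel merger): sesbuhas → sesbuhes
  ⇒ Batas sesbuhes
Among the options, 'sesbuhes' alone shows every Batas change applied in order.

sesbuhes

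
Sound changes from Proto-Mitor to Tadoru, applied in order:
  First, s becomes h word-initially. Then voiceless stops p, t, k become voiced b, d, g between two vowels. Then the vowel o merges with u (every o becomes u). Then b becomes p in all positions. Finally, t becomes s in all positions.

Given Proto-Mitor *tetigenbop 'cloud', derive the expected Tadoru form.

sedigenpup

Tadoru: *tetigenbop > tedigenbop > tedigenbup > tedigenpup > sedigenpup  (by intervocalic voicing, vowel merger, unconditioned shift, unconditioned shift)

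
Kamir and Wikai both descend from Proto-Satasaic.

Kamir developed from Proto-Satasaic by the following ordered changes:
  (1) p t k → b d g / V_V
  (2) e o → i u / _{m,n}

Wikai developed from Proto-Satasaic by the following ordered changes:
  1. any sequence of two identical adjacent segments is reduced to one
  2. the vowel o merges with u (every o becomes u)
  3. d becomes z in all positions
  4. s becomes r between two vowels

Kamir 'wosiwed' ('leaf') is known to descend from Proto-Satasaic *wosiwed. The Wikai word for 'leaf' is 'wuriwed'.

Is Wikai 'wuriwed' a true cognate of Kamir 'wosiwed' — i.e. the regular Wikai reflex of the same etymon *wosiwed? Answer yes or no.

no

Derive the expected Wikai reflex of *wosiwed:
Wikai: *wosiwed > wusiwed > wusiwez > wuriwez  (by vowel merger, unconditioned shift, rhotacism)
The regular Wikai reflex would be 'wuriwez', but the attested form is 'wuriwed'. The correspondence is irregular, so they are not cognates (the Wikai form has a different source).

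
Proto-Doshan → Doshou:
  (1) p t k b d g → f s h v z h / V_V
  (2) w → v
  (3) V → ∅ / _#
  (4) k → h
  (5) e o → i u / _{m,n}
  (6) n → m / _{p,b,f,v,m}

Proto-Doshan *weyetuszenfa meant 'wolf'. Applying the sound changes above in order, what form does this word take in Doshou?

Doshou: start from *weyetuszenfa.
  rule 1 (intervocalic lenition): weyetuszenfa → weyesuszenfa
  rule 2 (unconditioned shift): weyesuszenfa → veyesuszenfa
  rule 3 (apocope): veyesuszenfa → veyesuszenf
  rule 4: no change — veyesuszenf
  rule 5 (pre-nasal raising): veyesuszenf → veyesuszinf
  rule 6 (nasal place assimilation): veyesuszinf → veyesuszimf
  ⇒ Doshou veyesuszimf

veyesuszimf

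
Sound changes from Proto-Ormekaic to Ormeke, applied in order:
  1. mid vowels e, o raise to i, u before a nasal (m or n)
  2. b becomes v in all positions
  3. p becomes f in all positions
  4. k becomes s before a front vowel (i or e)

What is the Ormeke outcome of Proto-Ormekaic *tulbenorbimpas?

tulvinorvimfas

Ormeke: *tulbenorbimpas > tulbinorbimpas > tulvinorvimpas > tulvinorvimfas  (by pre-nasal raising, unconditioned shift, unconditioned shift)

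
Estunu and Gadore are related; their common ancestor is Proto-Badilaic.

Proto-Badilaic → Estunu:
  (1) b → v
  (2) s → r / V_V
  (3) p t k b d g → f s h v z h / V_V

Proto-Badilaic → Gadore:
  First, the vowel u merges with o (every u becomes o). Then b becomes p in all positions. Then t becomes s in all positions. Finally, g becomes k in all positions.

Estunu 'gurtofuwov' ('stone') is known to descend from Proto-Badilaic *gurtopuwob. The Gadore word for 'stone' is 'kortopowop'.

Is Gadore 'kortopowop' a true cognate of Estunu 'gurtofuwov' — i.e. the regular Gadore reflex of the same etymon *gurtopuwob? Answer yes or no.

no

Derive the expected Gadore reflex of *gurtopuwob:
Gadore: *gurtopuwob
  gurtopuwob → gortopowob   [vowel merger]
  gortopowob → gortopowop   [unconditioned shift]
  gortopowop → gorsopowop   [unconditioned shift]
  gorsopowop → korsopowop   [unconditioned shift]
  giving Gadore korsopowop.
The regular Gadore reflex would be 'korsopowop', but the attested form is 'kortopowop'. The correspondence is irregular, so they are not cognates (the Gadore form has a different source).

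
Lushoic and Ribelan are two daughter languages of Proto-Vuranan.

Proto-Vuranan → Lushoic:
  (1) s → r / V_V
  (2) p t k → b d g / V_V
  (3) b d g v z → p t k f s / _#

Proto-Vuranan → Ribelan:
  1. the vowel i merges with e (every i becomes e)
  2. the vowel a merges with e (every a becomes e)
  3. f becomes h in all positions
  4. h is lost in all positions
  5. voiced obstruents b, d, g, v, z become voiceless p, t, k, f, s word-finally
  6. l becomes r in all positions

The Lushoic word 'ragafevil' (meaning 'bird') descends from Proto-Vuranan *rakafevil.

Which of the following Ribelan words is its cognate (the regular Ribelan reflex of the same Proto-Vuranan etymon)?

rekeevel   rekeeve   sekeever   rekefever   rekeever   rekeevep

rekeever

Ribelan: start from *rakafevil.
  rule 1 (vowel merger): rakafevil → rakafevel
  rule 2 (vowel merger): rakafevel → rekefevel
  rule 3 (unconditioned shift): rekefevel → rekehevel
  rule 4 (h-loss): rekehevel → rekeevel
  rule 5: no change — rekeevel
  rule 6 (unconditioned shift): rekeevel → rekeever
  ⇒ Ribelan rekeever
The other candidates each miss or misapply at least one Ribelan change.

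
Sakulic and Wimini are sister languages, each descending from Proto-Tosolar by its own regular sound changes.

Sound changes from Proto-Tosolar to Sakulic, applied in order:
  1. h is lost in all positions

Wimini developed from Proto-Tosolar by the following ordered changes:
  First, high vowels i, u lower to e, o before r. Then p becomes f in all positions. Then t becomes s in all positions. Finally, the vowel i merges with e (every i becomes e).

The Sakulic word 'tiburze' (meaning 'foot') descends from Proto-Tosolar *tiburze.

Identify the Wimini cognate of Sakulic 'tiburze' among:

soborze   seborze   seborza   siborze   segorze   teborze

Wimini: start from *tiburze.
  rule 1 (pre-rhotic lowering): tiburze → tiborze
  rule 2: no change — tiborze
  rule 3 (unconditioned shift): tiborze → siborze
  rule 4 (vowel merger): siborze → seborze
  ⇒ Wimini seborze
Among the options, 'seborze' alone shows every Wimini change applied in order.

seborze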